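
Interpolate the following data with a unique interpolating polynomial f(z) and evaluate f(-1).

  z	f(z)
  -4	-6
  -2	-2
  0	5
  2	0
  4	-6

171/64

Evaluate each Lagrange basis at z = -1:
L_0(-1) = (1)·(-1)·(-3)·(-5)/[(-2)·(-4)·(-6)·(-8)] = -5/128
L_1(-1) = (3)·(-1)·(-3)·(-5)/[(2)·(-2)·(-4)·(-6)] = 15/32
L_2(-1) = (3)·(1)·(-3)·(-5)/[(4)·(2)·(-2)·(-4)] = 45/64
L_3(-1) = (3)·(1)·(-1)·(-5)/[(6)·(4)·(2)·(-2)] = -5/32
L_4(-1) = (3)·(1)·(-1)·(-3)/[(8)·(6)·(4)·(2)] = 3/128
Sum: (-6)·(-5/128) + (-2)·(15/32) + 5·(45/64) + 0 + (-6)·(3/128) = 171/64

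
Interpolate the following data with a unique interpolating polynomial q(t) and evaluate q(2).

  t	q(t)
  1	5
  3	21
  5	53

11

Evaluate each Lagrange basis at t = 2:
L_0(2) = (-1)·(-3)/[(-2)·(-4)] = 3/8
L_1(2) = (1)·(-3)/[(2)·(-2)] = 3/4
L_2(2) = (1)·(-1)/[(4)·(2)] = -1/8
Sum: 5·(3/8) + 21·(3/4) + 53·(-1/8) = 11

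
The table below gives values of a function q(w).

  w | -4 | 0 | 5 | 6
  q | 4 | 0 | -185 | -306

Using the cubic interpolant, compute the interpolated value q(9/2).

-1107/8

Evaluate each Lagrange basis at w = 9/2:
L_0(9/2) = (9/2)·(-1/2)·(-3/2)/[(-4)·(-9)·(-10)] = -3/320
L_1(9/2) = (17/2)·(-1/2)·(-3/2)/[(4)·(-5)·(-6)] = 17/320
L_2(9/2) = (17/2)·(9/2)·(-3/2)/[(9)·(5)·(-1)] = 51/40
L_3(9/2) = (17/2)·(9/2)·(-1/2)/[(10)·(6)·(1)] = -51/160
Sum: 4·(-3/320) + 0 + (-185)·(51/40) + (-306)·(-51/160) = -1107/8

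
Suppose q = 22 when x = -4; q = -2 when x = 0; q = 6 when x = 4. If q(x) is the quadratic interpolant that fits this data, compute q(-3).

Evaluate each Lagrange basis at x = -3:
L_0(-3) = (-3)·(-7)/[(-4)·(-8)] = 21/32
L_1(-3) = (1)·(-7)/[(4)·(-4)] = 7/16
L_2(-3) = (1)·(-3)/[(8)·(4)] = -3/32
Sum: 22·(21/32) + (-2)·(7/16) + 6·(-3/32) = 13

13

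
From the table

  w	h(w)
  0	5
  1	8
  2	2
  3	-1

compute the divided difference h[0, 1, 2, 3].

h[0,1] = (8 - 5) / (1 - 0) = 3
h[1,2] = (2 - 8) / (2 - 1) = -6
h[2,3] = (-1 - 2) / (3 - 2) = -3
h[0,1,2] = (-6 - 3) / (2 - 0) = -9/2
h[1,2,3] = (-3 - (-6)) / (3 - 1) = 3/2
h[0,1,2,3] = (3/2 - (-9/2)) / (3 - 0) = 2

2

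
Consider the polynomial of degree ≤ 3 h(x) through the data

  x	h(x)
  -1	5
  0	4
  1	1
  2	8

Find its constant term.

4

L_0(x) = x(x - 1)(x - 2) / [-6] = -(1/6)x^3 + (1/2)x^2 - (1/3)x
L_1(x) = (x + 1)(x - 1)(x - 2) / [2] = (1/2)x^3 - x^2 - (1/2)x + 1
L_2(x) = (x + 1)x(x - 2) / [-2] = -(1/2)x^3 + (1/2)x^2 + x
L_3(x) = (x + 1)x(x - 1) / [6] = (1/6)x^3 - (1/6)x
h(x) = 5·L_0 + 4·L_1 + 1·L_2 + 8·L_3
Only the constant term is needed; take it from each L_i and combine:
5·(0) + 4·(1) + 1·(0) + 8·(0) = 4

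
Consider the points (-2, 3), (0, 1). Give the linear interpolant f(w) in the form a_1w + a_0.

L_0(w) = w / [-2] = -(1/2)w
L_1(w) = (w + 2) / [2] = (1/2)w + 1
f(w) = 3·L_0 + 1·L_1
  3·L_0(w) = -(3/2)w
  1·L_1(w) = (1/2)w + 1
Adding term by term: -w + 1

f(w) = -w + 1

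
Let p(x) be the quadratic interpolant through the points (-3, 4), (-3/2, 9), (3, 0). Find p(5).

-140/9

Evaluate each Lagrange basis at x = 5:
L_0(5) = (13/2)·(2)/[(-3/2)·(-6)] = 13/9
L_1(5) = (8)·(2)/[(3/2)·(-9/2)] = -64/27
L_2(5) = (8)·(13/2)/[(6)·(9/2)] = 52/27
Sum: 4·(13/9) + 9·(-64/27) + 0 = -140/9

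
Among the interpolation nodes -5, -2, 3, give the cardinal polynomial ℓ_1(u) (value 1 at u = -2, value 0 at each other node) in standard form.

ℓ_1(u) = -(1/15)u^2 - (2/15)u + 1

ℓ_1(u) = (u + 5)(u - 3) / [(3)·(-5)]
       = (u^2 + 2u - 15) / (-15)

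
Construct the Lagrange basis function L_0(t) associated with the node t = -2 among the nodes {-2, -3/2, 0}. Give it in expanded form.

L_0(t) = t^2 + (3/2)t

L_0(t) = (t + 3/2)t / [(-1/2)·(-2)]
       = (t^2 + (3/2)t) / (1)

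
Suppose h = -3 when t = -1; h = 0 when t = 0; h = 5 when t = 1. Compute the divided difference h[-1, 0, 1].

h[-1,0] = (0 - (-3)) / (0 - (-1)) = 3
h[0,1] = (5 - 0) / (1 - 0) = 5
h[-1,0,1] = (5 - 3) / (1 - (-1)) = 1

1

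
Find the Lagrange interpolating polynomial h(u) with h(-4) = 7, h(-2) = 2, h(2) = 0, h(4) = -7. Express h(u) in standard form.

h(u) = -(5/48)u^3 - (1/12)u^2 - (1/12)u + 4/3

Build the Lagrange basis polynomials:
L_0(u) = (u + 2)(u - 2)(u - 4) / [-96] = -(1/96)u^3 + (1/24)u^2 + (1/24)u - 1/6
L_1(u) = (u + 4)(u - 2)(u - 4) / [48] = (1/48)u^3 - (1/24)u^2 - (1/3)u + 2/3
L_2(u) = (u + 4)(u + 2)(u - 4) / [-48] = -(1/48)u^3 - (1/24)u^2 + (1/3)u + 2/3
L_3(u) = (u + 4)(u + 2)(u - 2) / [96] = (1/96)u^3 + (1/24)u^2 - (1/24)u - 1/6
h(u) = 7·L_0 + 2·L_1 + 0·L_2 + (-7)·L_3
  7·L_0(u) = -(7/96)u^3 + (7/24)u^2 + (7/24)u - 7/6
  2·L_1(u) = (1/24)u^3 - (1/12)u^2 - (2/3)u + 4/3
  0·L_2(u) = 0
  (-7)·L_3(u) = -(7/96)u^3 - (7/24)u^2 + (7/24)u + 7/6
Adding term by term: -(5/48)u^3 - (1/12)u^2 - (1/12)u + 4/3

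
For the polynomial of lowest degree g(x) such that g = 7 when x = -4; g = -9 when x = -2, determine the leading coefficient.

The leading coefficient equals the top divided difference g[-4,-2].
g[-4,-2] = (-9 - 7) / (-2 - (-4)) = -8

-8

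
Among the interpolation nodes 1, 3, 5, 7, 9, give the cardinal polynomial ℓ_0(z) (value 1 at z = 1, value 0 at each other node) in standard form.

ℓ_0(z) = (1/384)z^4 - (1/16)z^3 + (103/192)z^2 - (31/16)z + 315/128

ℓ_0(z) = (z - 3)(z - 5)(z - 7)(z - 9) / [(-2)·(-4)·(-6)·(-8)]
       = (z^4 - 24z^3 + 206z^2 - 744z + 945) / (384)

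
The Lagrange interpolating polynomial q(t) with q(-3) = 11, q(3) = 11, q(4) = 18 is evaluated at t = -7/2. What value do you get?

Evaluate each Lagrange basis at t = -7/2:
L_0(-7/2) = (-13/2)·(-15/2)/[(-6)·(-7)] = 65/56
L_1(-7/2) = (-1/2)·(-15/2)/[(6)·(-1)] = -5/8
L_2(-7/2) = (-1/2)·(-13/2)/[(7)·(1)] = 13/28
Sum: 11·(65/56) + 11·(-5/8) + 18·(13/28) = 57/4

57/4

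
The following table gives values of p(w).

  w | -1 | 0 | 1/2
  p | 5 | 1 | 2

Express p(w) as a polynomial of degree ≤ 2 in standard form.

p(w) = 4w^2 + 1

Build the Lagrange basis polynomials:
L_0(w) = w(w - 1/2) / [3/2] = (2/3)w^2 - (1/3)w
L_1(w) = (w + 1)(w - 1/2) / [-1/2] = -2w^2 - w + 1
L_2(w) = (w + 1)w / [3/4] = (4/3)w^2 + (4/3)w
p(w) = 5·L_0 + 1·L_1 + 2·L_2
  5·L_0(w) = (10/3)w^2 - (5/3)w
  1·L_1(w) = -2w^2 - w + 1
  2·L_2(w) = (8/3)w^2 + (8/3)w
Adding term by term: 4w^2 + 1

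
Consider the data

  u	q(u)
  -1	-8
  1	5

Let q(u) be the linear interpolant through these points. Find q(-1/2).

Evaluate each Lagrange basis at u = -1/2:
L_0(-1/2) = (-3/2)/[(-2)] = 3/4
L_1(-1/2) = (1/2)/[(2)] = 1/4
Sum: (-8)·(3/4) + 5·(1/4) = -19/4

-19/4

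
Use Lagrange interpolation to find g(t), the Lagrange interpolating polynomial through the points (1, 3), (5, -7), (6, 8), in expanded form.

L_0(t) = (t - 5)(t - 6) / [20] = (1/20)t^2 - (11/20)t + 3/2
L_1(t) = (t - 1)(t - 6) / [-4] = -(1/4)t^2 + (7/4)t - 3/2
L_2(t) = (t - 1)(t - 5) / [5] = (1/5)t^2 - (6/5)t + 1
g(t) = 3·L_0 + (-7)·L_1 + 8·L_2
  3·L_0(t) = (3/20)t^2 - (33/20)t + 9/2
  (-7)·L_1(t) = (7/4)t^2 - (49/4)t + 21/2
  8·L_2(t) = (8/5)t^2 - (48/5)t + 8
Adding term by term: (7/2)t^2 - (47/2)t + 23

g(t) = (7/2)t^2 - (47/2)t + 23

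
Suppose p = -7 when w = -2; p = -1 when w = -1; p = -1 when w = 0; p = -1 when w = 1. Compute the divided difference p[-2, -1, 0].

p[-2,-1] = (-1 - (-7)) / (-1 - (-2)) = 6
p[-1,0] = (-1 - (-1)) / (0 - (-1)) = 0
p[-2,-1,0] = (0 - 6) / (0 - (-2)) = -3

-3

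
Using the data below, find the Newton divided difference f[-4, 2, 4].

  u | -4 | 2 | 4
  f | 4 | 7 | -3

f[-4,2] = (7 - 4) / (2 - (-4)) = 1/2
f[2,4] = (-3 - 7) / (4 - 2) = -5
f[-4,2,4] = (-5 - 1/2) / (4 - (-4)) = -11/16

-11/16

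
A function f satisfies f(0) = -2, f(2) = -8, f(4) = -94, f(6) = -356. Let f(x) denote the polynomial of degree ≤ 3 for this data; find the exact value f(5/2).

L_0(5/2) = (1/2)·(-3/2)·(-7/2)/[(-2)·(-4)·(-6)] = -7/128
L_1(5/2) = (5/2)·(-3/2)·(-7/2)/[(2)·(-2)·(-4)] = 105/128
L_2(5/2) = (5/2)·(1/2)·(-7/2)/[(4)·(2)·(-2)] = 35/128
L_3(5/2) = (5/2)·(1/2)·(-3/2)/[(6)·(4)·(2)] = -5/128
Sum: (-2)·(-7/128) + (-8)·(105/128) + (-94)·(35/128) + (-356)·(-5/128) = -73/4

-73/4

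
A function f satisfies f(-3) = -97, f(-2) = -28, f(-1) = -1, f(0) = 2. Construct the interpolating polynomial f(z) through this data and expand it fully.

L_0(z) = (z + 2)(z + 1)z / [-6] = -(1/6)z^3 - (1/2)z^2 - (1/3)z
L_1(z) = (z + 3)(z + 1)z / [2] = (1/2)z^3 + 2z^2 + (3/2)z
L_2(z) = (z + 3)(z + 2)z / [-2] = -(1/2)z^3 - (5/2)z^2 - 3z
L_3(z) = (z + 3)(z + 2)(z + 1) / [6] = (1/6)z^3 + z^2 + (11/6)z + 1
f(z) = (-97)·L_0 + (-28)·L_1 + (-1)·L_2 + 2·L_3
  (-97)·L_0(z) = (97/6)z^3 + (97/2)z^2 + (97/3)z
  (-28)·L_1(z) = -14z^3 - 56z^2 - 42z
  (-1)·L_2(z) = (1/2)z^3 + (5/2)z^2 + 3z
  2·L_3(z) = (1/3)z^3 + 2z^2 + (11/3)z + 2
Adding term by term: 3z^3 - 3z^2 - 3z + 2

f(z) = 3z^3 - 3z^2 - 3z + 2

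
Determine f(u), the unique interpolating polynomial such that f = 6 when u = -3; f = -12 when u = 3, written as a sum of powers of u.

L_0(u) = (u - 3) / [-6] = -(1/6)u + 1/2
L_1(u) = (u + 3) / [6] = (1/6)u + 1/2
f(u) = 6·L_0 + (-12)·L_1
  6·L_0(u) = -u + 3
  (-12)·L_1(u) = -2u - 6
Adding term by term: -3u - 3

f(u) = -3u - 3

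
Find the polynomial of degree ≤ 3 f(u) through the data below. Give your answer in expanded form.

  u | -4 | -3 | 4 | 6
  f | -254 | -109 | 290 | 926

Build the Lagrange basis polynomials:
L_0(u) = (u + 3)(u - 4)(u - 6) / [-80] = -(1/80)u^3 + (7/80)u^2 + (3/40)u - 9/10
L_1(u) = (u + 4)(u - 4)(u - 6) / [63] = (1/63)u^3 - (2/21)u^2 - (16/63)u + 32/21
L_2(u) = (u + 4)(u + 3)(u - 6) / [-112] = -(1/112)u^3 - (1/112)u^2 + (15/56)u + 9/14
L_3(u) = (u + 4)(u + 3)(u - 4) / [180] = (1/180)u^3 + (1/60)u^2 - (4/45)u - 4/15
f(u) = (-254)·L_0 + (-109)·L_1 + 290·L_2 + 926·L_3
  (-254)·L_0(u) = (127/40)u^3 - (889/40)u^2 - (381/20)u + 1143/5
  (-109)·L_1(u) = -(109/63)u^3 + (218/21)u^2 + (1744/63)u - 3488/21
  290·L_2(u) = -(145/56)u^3 - (145/56)u^2 + (2175/28)u + 1305/7
  926·L_3(u) = (463/90)u^3 + (463/30)u^2 - (3704/45)u - 3704/15
Adding term by term: 4u^3 + u^2 + 4u + 2

f(u) = 4u^3 + u^2 + 4u + 2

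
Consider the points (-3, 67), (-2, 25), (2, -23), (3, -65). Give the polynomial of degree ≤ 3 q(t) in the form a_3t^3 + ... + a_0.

q(t) = -2t^3 - 4t + 1

Build the Lagrange basis polynomials:
L_0(t) = (t + 2)(t - 2)(t - 3) / [-30] = -(1/30)t^3 + (1/10)t^2 + (2/15)t - 2/5
L_1(t) = (t + 3)(t - 2)(t - 3) / [20] = (1/20)t^3 - (1/10)t^2 - (9/20)t + 9/10
L_2(t) = (t + 3)(t + 2)(t - 3) / [-20] = -(1/20)t^3 - (1/10)t^2 + (9/20)t + 9/10
L_3(t) = (t + 3)(t + 2)(t - 2) / [30] = (1/30)t^3 + (1/10)t^2 - (2/15)t - 2/5
q(t) = 67·L_0 + 25·L_1 + (-23)·L_2 + (-65)·L_3
  67·L_0(t) = -(67/30)t^3 + (67/10)t^2 + (134/15)t - 134/5
  25·L_1(t) = (5/4)t^3 - (5/2)t^2 - (45/4)t + 45/2
  (-23)·L_2(t) = (23/20)t^3 + (23/10)t^2 - (207/20)t - 207/10
  (-65)·L_3(t) = -(13/6)t^3 - (13/2)t^2 + (26/3)t + 26
Adding term by term: -2t^3 - 4t + 1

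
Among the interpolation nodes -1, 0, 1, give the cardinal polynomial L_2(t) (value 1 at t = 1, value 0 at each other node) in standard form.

L_2(t) = (1/2)t^2 + (1/2)t

L_2(t) = (t + 1)t / [(2)·(1)]
       = (t^2 + t) / (2)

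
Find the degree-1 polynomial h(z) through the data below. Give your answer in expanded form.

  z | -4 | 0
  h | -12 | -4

Build the Lagrange basis polynomials:
L_0(z) = z / [-4] = -(1/4)z
L_1(z) = (z + 4) / [4] = (1/4)z + 1
h(z) = (-12)·L_0 + (-4)·L_1
  (-12)·L_0(z) = 3z
  (-4)·L_1(z) = -z - 4
Adding term by term: 2z - 4

h(z) = 2z - 4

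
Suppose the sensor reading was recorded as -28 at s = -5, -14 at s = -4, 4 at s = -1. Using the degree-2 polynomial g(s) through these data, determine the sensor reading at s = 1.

Evaluate each Lagrange basis at s = 1:
L_0(1) = (5)·(2)/[(-1)·(-4)] = 5/2
L_1(1) = (6)·(2)/[(1)·(-3)] = -4
L_2(1) = (6)·(5)/[(4)·(3)] = 5/2
Sum: (-28)·(5/2) + (-14)·(-4) + 4·(5/2) = -4

-4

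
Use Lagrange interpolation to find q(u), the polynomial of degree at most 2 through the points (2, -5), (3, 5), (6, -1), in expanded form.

Build the Lagrange basis polynomials:
L_0(u) = (u - 3)(u - 6) / [4] = (1/4)u^2 - (9/4)u + 9/2
L_1(u) = (u - 2)(u - 6) / [-3] = -(1/3)u^2 + (8/3)u - 4
L_2(u) = (u - 2)(u - 3) / [12] = (1/12)u^2 - (5/12)u + 1/2
q(u) = (-5)·L_0 + 5·L_1 + (-1)·L_2
  (-5)·L_0(u) = -(5/4)u^2 + (45/4)u - 45/2
  5·L_1(u) = -(5/3)u^2 + (40/3)u - 20
  (-1)·L_2(u) = -(1/12)u^2 + (5/12)u - 1/2
Adding term by term: -3u^2 + 25u - 43

q(u) = -3u^2 + 25u - 43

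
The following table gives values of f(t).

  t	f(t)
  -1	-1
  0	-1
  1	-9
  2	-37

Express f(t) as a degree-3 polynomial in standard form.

f(t) = -2t^3 - 4t^2 - 2t - 1

Build the Lagrange basis polynomials:
L_0(t) = t(t - 1)(t - 2) / [-6] = -(1/6)t^3 + (1/2)t^2 - (1/3)t
L_1(t) = (t + 1)(t - 1)(t - 2) / [2] = (1/2)t^3 - t^2 - (1/2)t + 1
L_2(t) = (t + 1)t(t - 2) / [-2] = -(1/2)t^3 + (1/2)t^2 + t
L_3(t) = (t + 1)t(t - 1) / [6] = (1/6)t^3 - (1/6)t
f(t) = (-1)·L_0 + (-1)·L_1 + (-9)·L_2 + (-37)·L_3
  (-1)·L_0(t) = (1/6)t^3 - (1/2)t^2 + (1/3)t
  (-1)·L_1(t) = -(1/2)t^3 + t^2 + (1/2)t - 1
  (-9)·L_2(t) = (9/2)t^3 - (9/2)t^2 - 9t
  (-37)·L_3(t) = -(37/6)t^3 + (37/6)t
Adding term by term: -2t^3 - 4t^2 - 2t - 1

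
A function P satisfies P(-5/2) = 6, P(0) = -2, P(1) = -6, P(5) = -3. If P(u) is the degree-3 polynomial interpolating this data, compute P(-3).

Evaluate each Lagrange basis at u = -3:
L_0(-3) = (-3)·(-4)·(-8)/[(-5/2)·(-7/2)·(-15/2)] = 256/175
L_1(-3) = (-1/2)·(-4)·(-8)/[(5/2)·(-1)·(-5)] = -32/25
L_2(-3) = (-1/2)·(-3)·(-8)/[(7/2)·(1)·(-4)] = 6/7
L_3(-3) = (-1/2)·(-3)·(-4)/[(15/2)·(5)·(4)] = -1/25
Sum: 6·(256/175) + (-2)·(-32/25) + (-6)·(6/7) + (-3)·(-1/25) = 221/35

221/35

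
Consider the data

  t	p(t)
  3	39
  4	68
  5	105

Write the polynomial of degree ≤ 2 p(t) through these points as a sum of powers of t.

p(t) = 4t^2 + t

Build the Lagrange basis polynomials:
L_0(t) = (t - 4)(t - 5) / [2] = (1/2)t^2 - (9/2)t + 10
L_1(t) = (t - 3)(t - 5) / [-1] = -t^2 + 8t - 15
L_2(t) = (t - 3)(t - 4) / [2] = (1/2)t^2 - (7/2)t + 6
p(t) = 39·L_0 + 68·L_1 + 105·L_2
  39·L_0(t) = (39/2)t^2 - (351/2)t + 390
  68·L_1(t) = -68t^2 + 544t - 1020
  105·L_2(t) = (105/2)t^2 - (735/2)t + 630
Adding term by term: 4t^2 + t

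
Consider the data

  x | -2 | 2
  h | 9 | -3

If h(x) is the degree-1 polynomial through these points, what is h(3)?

-6

Evaluate each Lagrange basis at x = 3:
L_0(3) = (1)/[(-4)] = -1/4
L_1(3) = (5)/[(4)] = 5/4
Sum: 9·(-1/4) + (-3)·(5/4) = -6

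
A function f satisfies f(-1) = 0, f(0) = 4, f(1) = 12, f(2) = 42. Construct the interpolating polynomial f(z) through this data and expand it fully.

f(z) = 3z^3 + 2z^2 + 3z + 4

Build the Lagrange basis polynomials:
L_0(z) = z(z - 1)(z - 2) / [-6] = -(1/6)z^3 + (1/2)z^2 - (1/3)z
L_1(z) = (z + 1)(z - 1)(z - 2) / [2] = (1/2)z^3 - z^2 - (1/2)z + 1
L_2(z) = (z + 1)z(z - 2) / [-2] = -(1/2)z^3 + (1/2)z^2 + z
L_3(z) = (z + 1)z(z - 1) / [6] = (1/6)z^3 - (1/6)z
f(z) = 0·L_0 + 4·L_1 + 12·L_2 + 42·L_3
  0·L_0(z) = 0
  4·L_1(z) = 2z^3 - 4z^2 - 2z + 4
  12·L_2(z) = -6z^3 + 6z^2 + 12z
  42·L_3(z) = 7z^3 - 7z
Adding term by term: 3z^3 + 2z^2 + 3z + 4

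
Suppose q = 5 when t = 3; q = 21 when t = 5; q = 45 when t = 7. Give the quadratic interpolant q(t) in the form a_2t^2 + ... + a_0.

q(t) = t^2 - 4

Build the Lagrange basis polynomials:
L_0(t) = (t - 5)(t - 7) / [8] = (1/8)t^2 - (3/2)t + 35/8
L_1(t) = (t - 3)(t - 7) / [-4] = -(1/4)t^2 + (5/2)t - 21/4
L_2(t) = (t - 3)(t - 5) / [8] = (1/8)t^2 - t + 15/8
q(t) = 5·L_0 + 21·L_1 + 45·L_2
  5·L_0(t) = (5/8)t^2 - (15/2)t + 175/8
  21·L_1(t) = -(21/4)t^2 + (105/2)t - 441/4
  45·L_2(t) = (45/8)t^2 - 45t + 675/8
Adding term by term: t^2 - 4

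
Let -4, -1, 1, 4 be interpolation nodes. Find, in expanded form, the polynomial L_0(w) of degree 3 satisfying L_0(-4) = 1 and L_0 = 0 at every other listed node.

L_0(w) = (w + 1)(w - 1)(w - 4) / [(-3)·(-5)·(-8)]
       = (w^3 - 4w^2 - w + 4) / (-120)

L_0(w) = -(1/120)w^3 + (1/30)w^2 + (1/120)w - 1/30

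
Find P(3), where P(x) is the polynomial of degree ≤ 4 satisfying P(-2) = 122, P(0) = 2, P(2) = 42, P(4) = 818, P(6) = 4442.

242

Evaluate each Lagrange basis at x = 3:
L_0(3) = (3)·(1)·(-1)·(-3)/[(-2)·(-4)·(-6)·(-8)] = 3/128
L_1(3) = (5)·(1)·(-1)·(-3)/[(2)·(-2)·(-4)·(-6)] = -5/32
L_2(3) = (5)·(3)·(-1)·(-3)/[(4)·(2)·(-2)·(-4)] = 45/64
L_3(3) = (5)·(3)·(1)·(-3)/[(6)·(4)·(2)·(-2)] = 15/32
L_4(3) = (5)·(3)·(1)·(-1)/[(8)·(6)·(4)·(2)] = -5/128
Sum: 122·(3/128) + 2·(-5/32) + 42·(45/64) + 818·(15/32) + 4442·(-5/128) = 242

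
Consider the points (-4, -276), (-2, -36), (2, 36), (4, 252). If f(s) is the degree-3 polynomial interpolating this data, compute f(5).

489

Evaluate each Lagrange basis at s = 5:
L_0(5) = (7)·(3)·(1)/[(-2)·(-6)·(-8)] = -7/32
L_1(5) = (9)·(3)·(1)/[(2)·(-4)·(-6)] = 9/16
L_2(5) = (9)·(7)·(1)/[(6)·(4)·(-2)] = -21/16
L_3(5) = (9)·(7)·(3)/[(8)·(6)·(2)] = 63/32
Sum: (-276)·(-7/32) + (-36)·(9/16) + 36·(-21/16) + 252·(63/32) = 489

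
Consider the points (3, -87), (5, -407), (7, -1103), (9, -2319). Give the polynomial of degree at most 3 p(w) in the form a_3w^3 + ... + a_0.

L_0(w) = (w - 5)(w - 7)(w - 9) / [-48] = -(1/48)w^3 + (7/16)w^2 - (143/48)w + 105/16
L_1(w) = (w - 3)(w - 7)(w - 9) / [16] = (1/16)w^3 - (19/16)w^2 + (111/16)w - 189/16
L_2(w) = (w - 3)(w - 5)(w - 9) / [-16] = -(1/16)w^3 + (17/16)w^2 - (87/16)w + 135/16
L_3(w) = (w - 3)(w - 5)(w - 7) / [48] = (1/48)w^3 - (5/16)w^2 + (71/48)w - 35/16
p(w) = (-87)·L_0 + (-407)·L_1 + (-1103)·L_2 + (-2319)·L_3
  (-87)·L_0(w) = (29/16)w^3 - (609/16)w^2 + (4147/16)w - 9135/16
  (-407)·L_1(w) = -(407/16)w^3 + (7733/16)w^2 - (45177/16)w + 76923/16
  (-1103)·L_2(w) = (1103/16)w^3 - (18751/16)w^2 + (95961/16)w - 148905/16
  (-2319)·L_3(w) = -(773/16)w^3 + (11595/16)w^2 - (54883/16)w + 81165/16
Adding term by term: -3w^3 - 2w^2 + 3w + 3

p(w) = -3w^3 - 2w^2 + 3w + 3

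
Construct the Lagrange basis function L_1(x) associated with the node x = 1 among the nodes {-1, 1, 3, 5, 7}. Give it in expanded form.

L_1(x) = -(1/96)x^4 + (7/48)x^3 - (7/12)x^2 + (17/48)x + 35/32

L_1(x) = (x + 1)(x - 3)(x - 5)(x - 7) / [(2)·(-2)·(-4)·(-6)]
       = (x^4 - 14x^3 + 56x^2 - 34x - 105) / (-96)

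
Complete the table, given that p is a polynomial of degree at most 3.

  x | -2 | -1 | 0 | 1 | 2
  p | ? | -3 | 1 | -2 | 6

-32

The 4 known values determine p uniquely (degree ≤ 3).
Evaluate each Lagrange basis at x = -2:
L_0(-2) = (-2)·(-3)·(-4)/[(-1)·(-2)·(-3)] = 4
L_1(-2) = (-1)·(-3)·(-4)/[(1)·(-1)·(-2)] = -6
L_2(-2) = (-1)·(-2)·(-4)/[(2)·(1)·(-1)] = 4
L_3(-2) = (-1)·(-2)·(-3)/[(3)·(2)·(1)] = -1
Sum: (-3)·(4) + 1·(-6) + (-2)·(4) + 6·(-1) = -32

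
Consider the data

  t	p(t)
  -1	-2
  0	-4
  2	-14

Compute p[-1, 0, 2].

p[-1,0] = (-4 - (-2)) / (0 - (-1)) = -2
p[0,2] = (-14 - (-4)) / (2 - 0) = -5
p[-1,0,2] = (-5 - (-2)) / (2 - (-1)) = -1

-1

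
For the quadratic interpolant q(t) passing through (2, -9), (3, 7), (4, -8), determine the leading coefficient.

-31/2

The leading coefficient equals the top divided difference q[2,3,4].
q[2,3] = (7 - (-9)) / (3 - 2) = 16
q[3,4] = (-8 - 7) / (4 - 3) = -15
q[2,3,4] = (-15 - 16) / (4 - 2) = -31/2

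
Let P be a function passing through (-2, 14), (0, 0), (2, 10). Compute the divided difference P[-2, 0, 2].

P[-2,0] = (0 - 14) / (0 - (-2)) = -7
P[0,2] = (10 - 0) / (2 - 0) = 5
P[-2,0,2] = (5 - (-7)) / (2 - (-2)) = 3

3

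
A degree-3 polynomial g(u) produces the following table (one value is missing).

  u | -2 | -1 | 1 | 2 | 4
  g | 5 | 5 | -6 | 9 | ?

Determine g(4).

The 4 known values determine g uniquely (degree ≤ 3).
Evaluate each Lagrange basis at u = 4:
L_0(4) = (5)·(3)·(2)/[(-1)·(-3)·(-4)] = -5/2
L_1(4) = (6)·(3)·(2)/[(1)·(-2)·(-3)] = 6
L_2(4) = (6)·(5)·(2)/[(3)·(2)·(-1)] = -10
L_3(4) = (6)·(5)·(3)/[(4)·(3)·(1)] = 15/2
Sum: 5·(-5/2) + 5·(6) + (-6)·(-10) + 9·(15/2) = 145

145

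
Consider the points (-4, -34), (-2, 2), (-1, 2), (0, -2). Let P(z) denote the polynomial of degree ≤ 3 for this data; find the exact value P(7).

Evaluate each Lagrange basis at z = 7:
L_0(7) = (9)·(8)·(7)/[(-2)·(-3)·(-4)] = -21
L_1(7) = (11)·(8)·(7)/[(2)·(-1)·(-2)] = 154
L_2(7) = (11)·(9)·(7)/[(3)·(1)·(-1)] = -231
L_3(7) = (11)·(9)·(8)/[(4)·(2)·(1)] = 99
Sum: (-34)·(-21) + 2·(154) + 2·(-231) + (-2)·(99) = 362

362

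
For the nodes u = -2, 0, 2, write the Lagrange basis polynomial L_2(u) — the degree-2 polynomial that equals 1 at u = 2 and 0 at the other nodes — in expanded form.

L_2(u) = (u + 2)u / [(4)·(2)]
       = (u^2 + 2u) / (8)

L_2(u) = (1/8)u^2 + (1/4)u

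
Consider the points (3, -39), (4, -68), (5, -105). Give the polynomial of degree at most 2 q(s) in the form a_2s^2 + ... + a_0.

q(s) = -4s^2 - s

L_0(s) = (s - 4)(s - 5) / [2] = (1/2)s^2 - (9/2)s + 10
L_1(s) = (s - 3)(s - 5) / [-1] = -s^2 + 8s - 15
L_2(s) = (s - 3)(s - 4) / [2] = (1/2)s^2 - (7/2)s + 6
q(s) = (-39)·L_0 + (-68)·L_1 + (-105)·L_2
  (-39)·L_0(s) = -(39/2)s^2 + (351/2)s - 390
  (-68)·L_1(s) = 68s^2 - 544s + 1020
  (-105)·L_2(s) = -(105/2)s^2 + (735/2)s - 630
Adding term by term: -4s^2 - s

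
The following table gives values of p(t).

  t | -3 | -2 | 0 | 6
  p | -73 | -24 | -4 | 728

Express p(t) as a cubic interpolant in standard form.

L_0(t) = (t + 2)t(t - 6) / [-27] = -(1/27)t^3 + (4/27)t^2 + (4/9)t
L_1(t) = (t + 3)t(t - 6) / [16] = (1/16)t^3 - (3/16)t^2 - (9/8)t
L_2(t) = (t + 3)(t + 2)(t - 6) / [-36] = -(1/36)t^3 + (1/36)t^2 + (2/3)t + 1
L_3(t) = (t + 3)(t + 2)t / [432] = (1/432)t^3 + (5/432)t^2 + (1/72)t
p(t) = (-73)·L_0 + (-24)·L_1 + (-4)·L_2 + 728·L_3
  (-73)·L_0(t) = (73/27)t^3 - (292/27)t^2 - (292/9)t
  (-24)·L_1(t) = -(3/2)t^3 + (9/2)t^2 + 27t
  (-4)·L_2(t) = (1/9)t^3 - (1/9)t^2 - (8/3)t - 4
  728·L_3(t) = (91/54)t^3 + (455/54)t^2 + (91/9)t
Adding term by term: 3t^3 + 2t^2 + 2t - 4

p(t) = 3t^3 + 2t^2 + 2t - 4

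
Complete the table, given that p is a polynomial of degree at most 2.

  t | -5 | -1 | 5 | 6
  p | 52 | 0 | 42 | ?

63

The 3 known values determine p uniquely (degree ≤ 2).
Evaluate each Lagrange basis at t = 6:
L_0(6) = (7)·(1)/[(-4)·(-10)] = 7/40
L_1(6) = (11)·(1)/[(4)·(-6)] = -11/24
L_2(6) = (11)·(7)/[(10)·(6)] = 77/60
Sum: 52·(7/40) + 0 + 42·(77/60) = 63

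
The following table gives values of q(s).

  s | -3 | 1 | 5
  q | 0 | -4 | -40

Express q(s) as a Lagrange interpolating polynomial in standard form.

q(s) = -s^2 - 3s

L_0(s) = (s - 1)(s - 5) / [32] = (1/32)s^2 - (3/16)s + 5/32
L_1(s) = (s + 3)(s - 5) / [-16] = -(1/16)s^2 + (1/8)s + 15/16
L_2(s) = (s + 3)(s - 1) / [32] = (1/32)s^2 + (1/16)s - 3/32
q(s) = 0·L_0 + (-4)·L_1 + (-40)·L_2
  0·L_0(s) = 0
  (-4)·L_1(s) = (1/4)s^2 - (1/2)s - 15/4
  (-40)·L_2(s) = -(5/4)s^2 - (5/2)s + 15/4
Adding term by term: -s^2 - 3s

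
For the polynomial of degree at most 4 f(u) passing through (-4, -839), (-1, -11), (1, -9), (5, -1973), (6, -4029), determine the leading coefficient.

-3

The leading coefficient equals the top divided difference f[-4,-1,1,5,6].
f[-4,-1] = (-11 - (-839)) / (-1 - (-4)) = 276
f[-1,1] = (-9 - (-11)) / (1 - (-1)) = 1
f[1,5] = (-1973 - (-9)) / (5 - 1) = -491
f[5,6] = (-4029 - (-1973)) / (6 - 5) = -2056
f[-4,-1,1] = (1 - 276) / (1 - (-4)) = -55
f[-1,1,5] = (-491 - 1) / (5 - (-1)) = -82
f[1,5,6] = (-2056 - (-491)) / (6 - 1) = -313
f[-4,-1,1,5] = (-82 - (-55)) / (5 - (-4)) = -3
f[-1,1,5,6] = (-313 - (-82)) / (6 - (-1)) = -33
f[-4,-1,1,5,6] = (-33 - (-3)) / (6 - (-4)) = -3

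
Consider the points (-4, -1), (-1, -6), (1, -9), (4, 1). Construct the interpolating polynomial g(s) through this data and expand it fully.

Build the Lagrange basis polynomials:
L_0(s) = (s + 1)(s - 1)(s - 4) / [-120] = -(1/120)s^3 + (1/30)s^2 + (1/120)s - 1/30
L_1(s) = (s + 4)(s - 1)(s - 4) / [30] = (1/30)s^3 - (1/30)s^2 - (8/15)s + 8/15
L_2(s) = (s + 4)(s + 1)(s - 4) / [-30] = -(1/30)s^3 - (1/30)s^2 + (8/15)s + 8/15
L_3(s) = (s + 4)(s + 1)(s - 1) / [120] = (1/120)s^3 + (1/30)s^2 - (1/120)s - 1/30
g(s) = (-1)·L_0 + (-6)·L_1 + (-9)·L_2 + 1·L_3
  (-1)·L_0(s) = (1/120)s^3 - (1/30)s^2 - (1/120)s + 1/30
  (-6)·L_1(s) = -(1/5)s^3 + (1/5)s^2 + (16/5)s - 16/5
  (-9)·L_2(s) = (3/10)s^3 + (3/10)s^2 - (24/5)s - 24/5
  1·L_3(s) = (1/120)s^3 + (1/30)s^2 - (1/120)s - 1/30
Adding term by term: (7/60)s^3 + (1/2)s^2 - (97/60)s - 8

g(s) = (7/60)s^3 + (1/2)s^2 - (97/60)s - 8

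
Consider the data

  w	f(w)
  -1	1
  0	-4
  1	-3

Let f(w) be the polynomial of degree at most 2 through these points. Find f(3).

Evaluate each Lagrange basis at w = 3:
L_0(3) = (3)·(2)/[(-1)·(-2)] = 3
L_1(3) = (4)·(2)/[(1)·(-1)] = -8
L_2(3) = (4)·(3)/[(2)·(1)] = 6
Sum: 1·(3) + (-4)·(-8) + (-3)·(6) = 17

17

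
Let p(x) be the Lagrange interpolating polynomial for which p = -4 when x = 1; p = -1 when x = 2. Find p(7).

Evaluate each Lagrange basis at x = 7:
L_0(7) = (5)/[(-1)] = -5
L_1(7) = (6)/[(1)] = 6
Sum: (-4)·(-5) + (-1)·(6) = 14

14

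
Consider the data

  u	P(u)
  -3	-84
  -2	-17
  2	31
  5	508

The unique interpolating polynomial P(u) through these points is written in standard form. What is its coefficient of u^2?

Build the Lagrange basis polynomials:
L_0(u) = (u + 2)(u - 2)(u - 5) / [-40] = -(1/40)u^3 + (1/8)u^2 + (1/10)u - 1/2
L_1(u) = (u + 3)(u - 2)(u - 5) / [28] = (1/28)u^3 - (1/7)u^2 - (11/28)u + 15/14
L_2(u) = (u + 3)(u + 2)(u - 5) / [-60] = -(1/60)u^3 + (19/60)u + 1/2
L_3(u) = (u + 3)(u + 2)(u - 2) / [168] = (1/168)u^3 + (1/56)u^2 - (1/42)u - 1/14
P(u) = (-84)·L_0 + (-17)·L_1 + 31·L_2 + 508·L_3
Only the coefficient of u^2 is needed; take it from each L_i and combine:
(-84)·(1/8) + (-17)·(-1/7) + 31·(0) + 508·(1/56) = 1

1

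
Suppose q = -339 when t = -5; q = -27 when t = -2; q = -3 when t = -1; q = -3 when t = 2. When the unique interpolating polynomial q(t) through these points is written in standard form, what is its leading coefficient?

2

Build the Lagrange basis polynomials:
L_0(t) = (t + 2)(t + 1)(t - 2) / [-84] = -(1/84)t^3 - (1/84)t^2 + (1/21)t + 1/21
L_1(t) = (t + 5)(t + 1)(t - 2) / [12] = (1/12)t^3 + (1/3)t^2 - (7/12)t - 5/6
L_2(t) = (t + 5)(t + 2)(t - 2) / [-12] = -(1/12)t^3 - (5/12)t^2 + (1/3)t + 5/3
L_3(t) = (t + 5)(t + 2)(t + 1) / [84] = (1/84)t^3 + (2/21)t^2 + (17/84)t + 5/42
q(t) = (-339)·L_0 + (-27)·L_1 + (-3)·L_2 + (-3)·L_3
Only the coefficient of t^3 is needed; take it from each L_i and combine:
(-339)·(-1/84) + (-27)·(1/12) + (-3)·(-1/12) + (-3)·(1/84) = 2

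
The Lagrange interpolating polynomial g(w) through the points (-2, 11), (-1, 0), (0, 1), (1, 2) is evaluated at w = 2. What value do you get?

Evaluate each Lagrange basis at w = 2:
L_0(2) = (3)·(2)·(1)/[(-1)·(-2)·(-3)] = -1
L_1(2) = (4)·(2)·(1)/[(1)·(-1)·(-2)] = 4
L_2(2) = (4)·(3)·(1)/[(2)·(1)·(-1)] = -6
L_3(2) = (4)·(3)·(2)/[(3)·(2)·(1)] = 4
Sum: 11·(-1) + 0 + 1·(-6) + 2·(4) = -9

-9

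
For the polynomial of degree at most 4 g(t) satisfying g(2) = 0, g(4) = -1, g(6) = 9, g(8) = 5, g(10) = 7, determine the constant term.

82

Build the Lagrange basis polynomials:
L_0(t) = (t - 4)(t - 6)(t - 8)(t - 10) / [384] = (1/384)t^4 - (7/96)t^3 + (71/96)t^2 - (77/24)t + 5
L_1(t) = (t - 2)(t - 6)(t - 8)(t - 10) / [-96] = -(1/96)t^4 + (13/48)t^3 - (59/24)t^2 + (107/12)t - 10
L_2(t) = (t - 2)(t - 4)(t - 8)(t - 10) / [64] = (1/64)t^4 - (3/8)t^3 + (49/16)t^2 - (39/4)t + 10
L_3(t) = (t - 2)(t - 4)(t - 6)(t - 10) / [-96] = -(1/96)t^4 + (11/48)t^3 - (41/24)t^2 + (61/12)t - 5
L_4(t) = (t - 2)(t - 4)(t - 6)(t - 8) / [384] = (1/384)t^4 - (5/96)t^3 + (35/96)t^2 - (25/24)t + 1
g(t) = 0·L_0 + (-1)·L_1 + 9·L_2 + 5·L_3 + 7·L_4
Only the constant term is needed; take it from each L_i and combine:
0·(5) + (-1)·(-10) + 9·(10) + 5·(-5) + 7·(1) = 82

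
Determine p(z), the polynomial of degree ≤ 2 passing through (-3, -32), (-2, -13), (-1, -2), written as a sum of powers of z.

p(z) = -4z^2 - z + 1

L_0(z) = (z + 2)(z + 1) / [2] = (1/2)z^2 + (3/2)z + 1
L_1(z) = (z + 3)(z + 1) / [-1] = -z^2 - 4z - 3
L_2(z) = (z + 3)(z + 2) / [2] = (1/2)z^2 + (5/2)z + 3
p(z) = (-32)·L_0 + (-13)·L_1 + (-2)·L_2
  (-32)·L_0(z) = -16z^2 - 48z - 32
  (-13)·L_1(z) = 13z^2 + 52z + 39
  (-2)·L_2(z) = -z^2 - 5z - 6
Adding term by term: -4z^2 - z + 1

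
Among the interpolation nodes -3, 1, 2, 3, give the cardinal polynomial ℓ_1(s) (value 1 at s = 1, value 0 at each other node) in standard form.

ℓ_1(s) = (1/8)s^3 - (1/4)s^2 - (9/8)s + 9/4

ℓ_1(s) = (s + 3)(s - 2)(s - 3) / [(4)·(-1)·(-2)]
       = (s^3 - 2s^2 - 9s + 18) / (8)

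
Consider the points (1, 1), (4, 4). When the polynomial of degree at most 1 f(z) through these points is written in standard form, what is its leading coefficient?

The leading coefficient equals the top divided difference f[1,4].
f[1,4] = (4 - 1) / (4 - 1) = 1

1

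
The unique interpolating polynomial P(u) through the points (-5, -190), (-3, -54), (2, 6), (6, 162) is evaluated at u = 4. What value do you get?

44

Using Newton's divided-difference form:
P[-5,-3] = (-54 - (-190)) / (-3 - (-5)) = 68
P[-3,2] = (6 - (-54)) / (2 - (-3)) = 12
P[2,6] = (162 - 6) / (6 - 2) = 39
P[-5,-3,2] = (12 - 68) / (2 - (-5)) = -8
P[-3,2,6] = (39 - 12) / (6 - (-3)) = 3
P[-5,-3,2,6] = (3 - (-8)) / (6 - (-5)) = 1
P(4) = -190 + 68·(9) + (-8)·(9)·(7) + 1·(9)·(7)·(2) = 44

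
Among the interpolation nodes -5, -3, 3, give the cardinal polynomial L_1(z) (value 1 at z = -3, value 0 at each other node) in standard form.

L_1(z) = -(1/12)z^2 - (1/6)z + 5/4

L_1(z) = (z + 5)(z - 3) / [(2)·(-6)]
       = (z^2 + 2z - 15) / (-12)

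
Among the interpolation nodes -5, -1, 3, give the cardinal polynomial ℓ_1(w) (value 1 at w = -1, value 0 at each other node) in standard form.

ℓ_1(w) = -(1/16)w^2 - (1/8)w + 15/16

ℓ_1(w) = (w + 5)(w - 3) / [(4)·(-4)]
       = (w^2 + 2w - 15) / (-16)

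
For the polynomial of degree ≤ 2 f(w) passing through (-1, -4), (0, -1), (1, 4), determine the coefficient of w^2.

1

The leading coefficient equals the top divided difference f[-1,0,1].
f[-1,0] = (-1 - (-4)) / (0 - (-1)) = 3
f[0,1] = (4 - (-1)) / (1 - 0) = 5
f[-1,0,1] = (5 - 3) / (1 - (-1)) = 1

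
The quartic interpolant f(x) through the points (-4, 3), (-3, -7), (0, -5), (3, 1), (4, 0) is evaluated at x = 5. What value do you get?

Evaluate each Lagrange basis at x = 5:
L_0(5) = (8)·(5)·(2)·(1)/[(-1)·(-4)·(-7)·(-8)] = 5/14
L_1(5) = (9)·(5)·(2)·(1)/[(1)·(-3)·(-6)·(-7)] = -5/7
L_2(5) = (9)·(8)·(2)·(1)/[(4)·(3)·(-3)·(-4)] = 1
L_3(5) = (9)·(8)·(5)·(1)/[(7)·(6)·(3)·(-1)] = -20/7
L_4(5) = (9)·(8)·(5)·(2)/[(8)·(7)·(4)·(1)] = 45/14
Sum: 3·(5/14) + (-7)·(-5/7) + (-5)·(1) + 1·(-20/7) + 0 = -25/14

-25/14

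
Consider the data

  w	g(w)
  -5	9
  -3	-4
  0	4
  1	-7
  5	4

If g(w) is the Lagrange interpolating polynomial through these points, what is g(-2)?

Evaluate each Lagrange basis at w = -2:
L_0(-2) = (1)·(-2)·(-3)·(-7)/[(-2)·(-5)·(-6)·(-10)] = -7/100
L_1(-2) = (3)·(-2)·(-3)·(-7)/[(2)·(-3)·(-4)·(-8)] = 21/32
L_2(-2) = (3)·(1)·(-3)·(-7)/[(5)·(3)·(-1)·(-5)] = 21/25
L_3(-2) = (3)·(1)·(-2)·(-7)/[(6)·(4)·(1)·(-4)] = -7/16
L_4(-2) = (3)·(1)·(-2)·(-3)/[(10)·(8)·(5)·(4)] = 9/800
Sum: 9·(-7/100) + (-4)·(21/32) + 4·(21/25) + (-7)·(-7/16) + 4·(9/800) = 257/80

257/80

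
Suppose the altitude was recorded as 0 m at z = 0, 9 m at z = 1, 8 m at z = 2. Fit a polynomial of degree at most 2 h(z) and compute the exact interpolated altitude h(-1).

-19

Using Newton's divided-difference form:
h[0,1] = (9 - 0) / (1 - 0) = 9
h[1,2] = (8 - 9) / (2 - 1) = -1
h[0,1,2] = (-1 - 9) / (2 - 0) = -5
h(-1) = 0 + 9·(-1) + (-5)·(-1)·(-2) = -19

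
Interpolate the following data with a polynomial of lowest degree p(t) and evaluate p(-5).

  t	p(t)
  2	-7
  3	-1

-49

L_0(-5) = (-8)/[(-1)] = 8
L_1(-5) = (-7)/[(1)] = -7
Sum: (-7)·(8) + (-1)·(-7) = -49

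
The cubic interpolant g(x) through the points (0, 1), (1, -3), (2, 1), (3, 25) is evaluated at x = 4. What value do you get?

Evaluate each Lagrange basis at x = 4:
L_0(4) = (3)·(2)·(1)/[(-1)·(-2)·(-3)] = -1
L_1(4) = (4)·(2)·(1)/[(1)·(-1)·(-2)] = 4
L_2(4) = (4)·(3)·(1)/[(2)·(1)·(-1)] = -6
L_3(4) = (4)·(3)·(2)/[(3)·(2)·(1)] = 4
Sum: 1·(-1) + (-3)·(4) + 1·(-6) + 25·(4) = 81

81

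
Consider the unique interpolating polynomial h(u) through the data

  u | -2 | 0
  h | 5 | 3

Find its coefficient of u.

-1

The leading coefficient equals the top divided difference h[-2,0].
h[-2,0] = (3 - 5) / (0 - (-2)) = -1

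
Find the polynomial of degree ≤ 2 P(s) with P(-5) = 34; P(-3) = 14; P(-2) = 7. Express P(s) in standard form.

P(s) = s^2 - 2s - 1

L_0(s) = (s + 3)(s + 2) / [6] = (1/6)s^2 + (5/6)s + 1
L_1(s) = (s + 5)(s + 2) / [-2] = -(1/2)s^2 - (7/2)s - 5
L_2(s) = (s + 5)(s + 3) / [3] = (1/3)s^2 + (8/3)s + 5
P(s) = 34·L_0 + 14·L_1 + 7·L_2
  34·L_0(s) = (17/3)s^2 + (85/3)s + 34
  14·L_1(s) = -7s^2 - 49s - 70
  7·L_2(s) = (7/3)s^2 + (56/3)s + 35
Adding term by term: s^2 - 2s - 1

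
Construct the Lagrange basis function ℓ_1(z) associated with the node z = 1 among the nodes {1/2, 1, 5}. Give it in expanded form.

ℓ_1(z) = (z - 1/2)(z - 5) / [(1/2)·(-4)]
       = (z^2 - (11/2)z + 5/2) / (-2)

ℓ_1(z) = -(1/2)z^2 + (11/4)z - 5/4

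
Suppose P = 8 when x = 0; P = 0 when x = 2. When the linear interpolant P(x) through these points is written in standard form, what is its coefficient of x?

-4

The leading coefficient equals the top divided difference P[0,2].
P[0,2] = (0 - 8) / (2 - 0) = -4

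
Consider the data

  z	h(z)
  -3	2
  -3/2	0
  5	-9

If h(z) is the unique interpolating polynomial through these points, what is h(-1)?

-35/52

Evaluate each Lagrange basis at z = -1:
L_0(-1) = (1/2)·(-6)/[(-3/2)·(-8)] = -1/4
L_1(-1) = (2)·(-6)/[(3/2)·(-13/2)] = 16/13
L_2(-1) = (2)·(1/2)/[(8)·(13/2)] = 1/52
Sum: 2·(-1/4) + 0 + (-9)·(1/52) = -35/52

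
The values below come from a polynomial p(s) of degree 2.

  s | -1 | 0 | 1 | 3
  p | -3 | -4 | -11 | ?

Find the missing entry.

-43

The 3 known values determine p uniquely (degree ≤ 2).
Evaluate each Lagrange basis at s = 3:
L_0(3) = (3)·(2)/[(-1)·(-2)] = 3
L_1(3) = (4)·(2)/[(1)·(-1)] = -8
L_2(3) = (4)·(3)/[(2)·(1)] = 6
Sum: (-3)·(3) + (-4)·(-8) + (-11)·(6) = -43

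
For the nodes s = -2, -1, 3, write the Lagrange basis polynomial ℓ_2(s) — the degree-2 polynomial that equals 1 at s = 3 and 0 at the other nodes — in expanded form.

ℓ_2(s) = (1/20)s^2 + (3/20)s + 1/10

ℓ_2(s) = (s + 2)(s + 1) / [(5)·(4)]
       = (s^2 + 3s + 2) / (20)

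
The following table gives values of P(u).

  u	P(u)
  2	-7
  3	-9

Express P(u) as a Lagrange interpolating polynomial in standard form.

Build the Lagrange basis polynomials:
L_0(u) = (u - 3) / [-1] = -u + 3
L_1(u) = (u - 2) / [1] = u - 2
P(u) = (-7)·L_0 + (-9)·L_1
  (-7)·L_0(u) = 7u - 21
  (-9)·L_1(u) = -9u + 18
Adding term by term: -2u - 3

P(u) = -2u - 3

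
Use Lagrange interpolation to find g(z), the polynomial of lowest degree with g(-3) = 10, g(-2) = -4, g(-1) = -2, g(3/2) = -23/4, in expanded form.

L_0(z) = (z + 2)(z + 1)(z - 3/2) / [-9] = -(1/9)z^3 - (1/6)z^2 + (5/18)z + 1/3
L_1(z) = (z + 3)(z + 1)(z - 3/2) / [7/2] = (2/7)z^3 + (5/7)z^2 - (6/7)z - 9/7
L_2(z) = (z + 3)(z + 2)(z - 3/2) / [-5] = -(1/5)z^3 - (7/10)z^2 + (3/10)z + 9/5
L_3(z) = (z + 3)(z + 2)(z + 1) / [315/8] = (8/315)z^3 + (16/105)z^2 + (88/315)z + 16/105
g(z) = 10·L_0 + (-4)·L_1 + (-2)·L_2 + (-23/4)·L_3
  10·L_0(z) = -(10/9)z^3 - (5/3)z^2 + (25/9)z + 10/3
  (-4)·L_1(z) = -(8/7)z^3 - (20/7)z^2 + (24/7)z + 36/7
  (-2)·L_2(z) = (2/5)z^3 + (7/5)z^2 - (3/5)z - 18/5
  (-23/4)·L_3(z) = -(46/315)z^3 - (92/105)z^2 - (506/315)z - 92/105
Adding term by term: -2z^3 - 4z^2 + 4z + 4

g(z) = -2z^3 - 4z^2 + 4z + 4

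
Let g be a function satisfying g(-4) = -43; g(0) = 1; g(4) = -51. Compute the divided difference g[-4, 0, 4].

-3

g[-4,0] = (1 - (-43)) / (0 - (-4)) = 11
g[0,4] = (-51 - 1) / (4 - 0) = -13
g[-4,0,4] = (-13 - 11) / (4 - (-4)) = -3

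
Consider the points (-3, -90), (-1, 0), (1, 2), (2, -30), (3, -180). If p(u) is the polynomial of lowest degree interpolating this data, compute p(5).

-1410

Evaluate each Lagrange basis at u = 5:
L_0(5) = (6)·(4)·(3)·(2)/[(-2)·(-4)·(-5)·(-6)] = 3/5
L_1(5) = (8)·(4)·(3)·(2)/[(2)·(-2)·(-3)·(-4)] = -4
L_2(5) = (8)·(6)·(3)·(2)/[(4)·(2)·(-1)·(-2)] = 18
L_3(5) = (8)·(6)·(4)·(2)/[(5)·(3)·(1)·(-1)] = -128/5
L_4(5) = (8)·(6)·(4)·(3)/[(6)·(4)·(2)·(1)] = 12
Sum: (-90)·(3/5) + 0 + 2·(18) + (-30)·(-128/5) + (-180)·(12) = -1410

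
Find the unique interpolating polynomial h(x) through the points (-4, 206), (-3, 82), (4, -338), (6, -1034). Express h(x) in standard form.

Build the Lagrange basis polynomials:
L_0(x) = (x + 3)(x - 4)(x - 6) / [-80] = -(1/80)x^3 + (7/80)x^2 + (3/40)x - 9/10
L_1(x) = (x + 4)(x - 4)(x - 6) / [63] = (1/63)x^3 - (2/21)x^2 - (16/63)x + 32/21
L_2(x) = (x + 4)(x + 3)(x - 6) / [-112] = -(1/112)x^3 - (1/112)x^2 + (15/56)x + 9/14
L_3(x) = (x + 4)(x + 3)(x - 4) / [180] = (1/180)x^3 + (1/60)x^2 - (4/45)x - 4/15
h(x) = 206·L_0 + 82·L_1 + (-338)·L_2 + (-1034)·L_3
  206·L_0(x) = -(103/40)x^3 + (721/40)x^2 + (309/20)x - 927/5
  82·L_1(x) = (82/63)x^3 - (164/21)x^2 - (1312/63)x + 2624/21
  (-338)·L_2(x) = (169/56)x^3 + (169/56)x^2 - (2535/28)x - 1521/7
  (-1034)·L_3(x) = -(517/90)x^3 - (517/30)x^2 + (4136/45)x + 4136/15
Adding term by term: -4x^3 - 4x^2 - 4x - 2

h(x) = -4x^3 - 4x^2 - 4x - 2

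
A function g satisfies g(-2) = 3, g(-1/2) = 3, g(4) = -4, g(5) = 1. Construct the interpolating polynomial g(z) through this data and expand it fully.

Newton's divided differences:
g[-2,-1/2] = (3 - 3) / (-1/2 - (-2)) = 0
g[-1/2,4] = (-4 - 3) / (4 - (-1/2)) = -14/9
g[4,5] = (1 - (-4)) / (5 - 4) = 5
g[-2,-1/2,4] = (-14/9 - 0) / (4 - (-2)) = -7/27
g[-1/2,4,5] = (5 - (-14/9)) / (5 - (-1/2)) = 118/99
g[-2,-1/2,4,5] = (118/99 - (-7/27)) / (5 - (-2)) = 431/2079
g(z) = 3 + (-7/27)·(z + 2)(z + 1/2) + (431/2079)·(z + 2)(z + 1/2)(z - 4)
Expanding: g(z) = (431/2079)z^3 - (2371/4158)z^2 - (10453/4158)z + 3974/2079

g(z) = (431/2079)z^3 - (2371/4158)z^2 - (10453/4158)z + 3974/2079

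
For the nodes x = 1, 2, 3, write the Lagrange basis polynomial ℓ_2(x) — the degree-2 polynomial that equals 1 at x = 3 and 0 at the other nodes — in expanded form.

ℓ_2(x) = (x - 1)(x - 2) / [(2)·(1)]
       = (x^2 - 3x + 2) / (2)

ℓ_2(x) = (1/2)x^2 - (3/2)x + 1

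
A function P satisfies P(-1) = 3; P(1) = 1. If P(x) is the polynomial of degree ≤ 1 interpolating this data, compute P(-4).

Evaluate each Lagrange basis at x = -4:
L_0(-4) = (-5)/[(-2)] = 5/2
L_1(-4) = (-3)/[(2)] = -3/2
Sum: 3·(5/2) + 1·(-3/2) = 6

6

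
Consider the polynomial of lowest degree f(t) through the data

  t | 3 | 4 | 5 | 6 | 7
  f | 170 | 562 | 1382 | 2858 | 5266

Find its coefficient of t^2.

L_0(t) = (t - 4)(t - 5)(t - 6)(t - 7) / [24] = (1/24)t^4 - (11/12)t^3 + (179/24)t^2 - (319/12)t + 35
L_1(t) = (t - 3)(t - 5)(t - 6)(t - 7) / [-6] = -(1/6)t^4 + (7/2)t^3 - (161/6)t^2 + (177/2)t - 105
L_2(t) = (t - 3)(t - 4)(t - 6)(t - 7) / [4] = (1/4)t^4 - 5t^3 + (145/4)t^2 - (225/2)t + 126
L_3(t) = (t - 3)(t - 4)(t - 5)(t - 7) / [-6] = -(1/6)t^4 + (19/6)t^3 - (131/6)t^2 + (389/6)t - 70
L_4(t) = (t - 3)(t - 4)(t - 5)(t - 6) / [24] = (1/24)t^4 - (3/4)t^3 + (119/24)t^2 - (57/4)t + 15
f(t) = 170·L_0 + 562·L_1 + 1382·L_2 + 2858·L_3 + 5266·L_4
Only the coefficient of t^2 is needed; take it from each L_i and combine:
170·(179/24) + 562·(-161/6) + 1382·(145/4) + 2858·(-131/6) + 5266·(119/24) = -4

-4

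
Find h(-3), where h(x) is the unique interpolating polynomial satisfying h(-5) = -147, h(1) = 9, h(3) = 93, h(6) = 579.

L_0(-3) = (-4)·(-6)·(-9)/[(-6)·(-8)·(-11)] = 9/22
L_1(-3) = (2)·(-6)·(-9)/[(6)·(-2)·(-5)] = 9/5
L_2(-3) = (2)·(-4)·(-9)/[(8)·(2)·(-3)] = -3/2
L_3(-3) = (2)·(-4)·(-6)/[(11)·(5)·(3)] = 16/55
Sum: (-147)·(9/22) + 9·(9/5) + 93·(-3/2) + 579·(16/55) = -15

-15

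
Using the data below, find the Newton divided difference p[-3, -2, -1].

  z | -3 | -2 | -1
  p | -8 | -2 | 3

-1/2

p[-3,-2] = (-2 - (-8)) / (-2 - (-3)) = 6
p[-2,-1] = (3 - (-2)) / (-1 - (-2)) = 5
p[-3,-2,-1] = (5 - 6) / (-1 - (-3)) = -1/2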